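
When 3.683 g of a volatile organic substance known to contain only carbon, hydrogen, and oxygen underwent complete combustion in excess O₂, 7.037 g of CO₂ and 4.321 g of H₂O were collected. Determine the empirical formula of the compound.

mol C = 7.037 g CO₂ ÷ 44.009 g/mol = 0.15990 mol
mol H = 2 × 4.321 g H₂O ÷ 18.015 g/mol = 0.47971 mol
mass O = 3.683 − (1.9205 + 0.48355) = 1.2789 g → mol O = 1.2789 ÷ 15.999 = 0.079936 mol
Divide by the smallest (0.079936 mol): C 2.000, H 6.001, O 1.000

C2H6O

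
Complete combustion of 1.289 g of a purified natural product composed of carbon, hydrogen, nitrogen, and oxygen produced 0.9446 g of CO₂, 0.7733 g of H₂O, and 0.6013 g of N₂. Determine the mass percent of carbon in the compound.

mol C = 0.9446 g CO₂ ÷ 44.009 g/mol = 0.021464 mol
mol H = 2 × 0.7733 g H₂O ÷ 18.015 g/mol = 0.085851 mol
mol N = 2 × 0.6013 g N₂ ÷ 28.014 g/mol = 0.042929 mol
mass O = 1.289 − (0.25780 + 0.086537 + 0.60130) = 0.34336 g → mol O = 0.34336 ÷ 15.999 = 0.021461 mol
mass % C = 0.25780 g ÷ 1.289 g × 100%

20.00%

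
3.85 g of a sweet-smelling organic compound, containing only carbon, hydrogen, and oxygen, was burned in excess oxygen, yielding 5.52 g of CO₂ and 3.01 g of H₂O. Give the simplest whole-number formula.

mol C = 5.52 g CO₂ ÷ 44.009 g/mol = 0.1254 mol
mol H = 2 × 3.01 g H₂O ÷ 18.015 g/mol = 0.3342 mol
mass O = 3.85 − (1.507 + 0.3368) = 2.007 g → mol O = 2.007 ÷ 15.999 = 0.1254 mol
Divide by the smallest (0.1254 mol): C 1.000, H 2.664, O 1.000
Multiplying each by 3 gives whole numbers: C 3.00, H 7.99, O 3.00

C3H8O3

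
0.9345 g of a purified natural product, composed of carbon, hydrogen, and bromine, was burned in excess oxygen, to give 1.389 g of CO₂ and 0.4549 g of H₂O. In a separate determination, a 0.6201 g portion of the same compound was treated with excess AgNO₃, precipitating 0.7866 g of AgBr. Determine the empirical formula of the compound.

C5H8Br

mol C = 1.389 g CO₂ ÷ 44.009 g/mol = 0.031562 mol
mol H = 2 × 0.4549 g H₂O ÷ 18.015 g/mol = 0.050502 mol
From the AgBr data: mol Br per gram of compound = (0.7866 ÷ 187.772) ÷ 0.6201 = 0.0067556 mol/g, so in the 0.9345 g combustion sample mol Br = 0.0063131 mol
Divide by the smallest (0.0063131 mol): C 4.999, H 8.000, Br 1.000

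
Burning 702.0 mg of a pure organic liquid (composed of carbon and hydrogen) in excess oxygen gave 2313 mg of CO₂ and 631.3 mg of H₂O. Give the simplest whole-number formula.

C3H4

mol C = 2.313 g CO₂ ÷ 44.009 g/mol = 0.052557 mol
mol H = 2 × 0.6313 g H₂O ÷ 18.015 g/mol = 0.070086 mol
Divide by the smallest (0.052557 mol): C 1.000, H 1.334
Multiplying each by 3 gives whole numbers: C 3.00, H 4.00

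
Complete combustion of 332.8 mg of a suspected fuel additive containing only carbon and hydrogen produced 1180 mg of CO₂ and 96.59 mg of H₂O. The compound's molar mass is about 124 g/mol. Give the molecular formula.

C10H4

mol C = 1.180 g CO₂ ÷ 44.009 g/mol = 0.026813 mol
mol H = 2 × 0.09659 g H₂O ÷ 18.015 g/mol = 0.010723 mol
Divide by the smallest (0.010723 mol): C 2.500, H 1.000
Multiplying each by 2 gives whole numbers: C 5.00, H 2.00
Empirical formula: C5H2
Empirical-formula mass = 62.07 g/mol; 124 ÷ 62.07 ≈ 2, so the molecular formula is C10H4.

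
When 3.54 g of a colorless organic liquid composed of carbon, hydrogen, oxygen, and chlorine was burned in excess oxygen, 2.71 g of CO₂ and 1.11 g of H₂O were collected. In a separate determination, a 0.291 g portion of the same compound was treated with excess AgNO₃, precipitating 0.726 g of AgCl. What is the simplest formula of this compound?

mol C = 2.71 g CO₂ ÷ 44.009 g/mol = 0.06158 mol
mol H = 2 × 1.11 g H₂O ÷ 18.015 g/mol = 0.1232 mol
From the AgCl data: mol Cl per gram of compound = (0.726 ÷ 143.318) ÷ 0.291 = 0.01741 mol/g, so in the 3.54 g combustion sample mol Cl = 0.06162 mol
mass O = 3.54 − (0.7396 + 0.1242 + 2.185) = 0.4916 g → mol O = 0.4916 ÷ 15.999 = 0.03073 mol
Divide by the smallest (0.03073 mol): C 2.004, H 4.010, Cl 2.005, O 1.000

C2H4Cl2O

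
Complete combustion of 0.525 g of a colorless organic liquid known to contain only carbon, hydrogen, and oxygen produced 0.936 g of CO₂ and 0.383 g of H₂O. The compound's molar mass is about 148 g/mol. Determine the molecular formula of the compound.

mol C = 0.936 g CO₂ ÷ 44.009 g/mol = 0.02127 mol
mol H = 2 × 0.383 g H₂O ÷ 18.015 g/mol = 0.04252 mol
mass O = 0.525 − (0.2555 + 0.04286) = 0.2267 g → mol O = 0.2267 ÷ 15.999 = 0.01417 mol
Divide by the smallest (0.01417 mol): C 1.501, H 3.001, O 1.000
Multiplying each by 2 gives whole numbers: C 3.00, H 6.00, O 2.00
Empirical formula: C3H6O2
Empirical-formula mass = 74.08 g/mol; 148 ÷ 74.08 ≈ 2, so the molecular formula is C6H12O4.

C6H12O4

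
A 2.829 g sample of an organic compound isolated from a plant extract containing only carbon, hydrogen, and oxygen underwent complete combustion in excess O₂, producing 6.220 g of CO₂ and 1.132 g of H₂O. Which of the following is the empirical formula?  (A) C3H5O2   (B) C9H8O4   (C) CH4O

mol C = 6.220 g CO₂ ÷ 44.009 g/mol = 0.14133 mol
mol H = 2 × 1.132 g H₂O ÷ 18.015 g/mol = 0.12567 mol
mass O = 2.829 − (1.6976 + 0.12668) = 1.0048 g → mol O = 1.0048 ÷ 15.999 = 0.062801 mol
Divide by the smallest (0.062801 mol): C 2.251, H 2.001, O 1.000
Multiplying each by 4 gives whole numbers: C 9.00, H 8.00, O 4.00

(B) C9H8O4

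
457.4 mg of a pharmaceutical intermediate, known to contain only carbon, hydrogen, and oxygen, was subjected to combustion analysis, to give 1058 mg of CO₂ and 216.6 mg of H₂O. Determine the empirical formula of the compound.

mol C = 1.058 g CO₂ ÷ 44.009 g/mol = 0.024041 mol
mol H = 2 × 0.2166 g H₂O ÷ 18.015 g/mol = 0.024047 mol
mass O = 0.4574 − (0.28875 + 0.024239) = 0.14441 g → mol O = 0.14441 ÷ 15.999 = 0.0090262 mol
Divide by the smallest (0.0090262 mol): C 2.663, H 2.664, O 1.000
Multiplying each by 3 gives whole numbers: C 7.99, H 7.99, O 3.00

C8H8O3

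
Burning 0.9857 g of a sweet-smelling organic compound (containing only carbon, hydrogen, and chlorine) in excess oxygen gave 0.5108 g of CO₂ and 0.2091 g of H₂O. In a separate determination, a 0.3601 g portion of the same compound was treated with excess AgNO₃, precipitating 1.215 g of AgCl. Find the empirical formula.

mol C = 0.5108 g CO₂ ÷ 44.009 g/mol = 0.011607 mol
mol H = 2 × 0.2091 g H₂O ÷ 18.015 g/mol = 0.023214 mol
From the AgCl data: mol Cl per gram of compound = (1.215 ÷ 143.318) ÷ 0.3601 = 0.023542 mol/g, so in the 0.9857 g combustion sample mol Cl = 0.023206 mol
Divide by the smallest (0.011607 mol): C 1.000, H 2.000, Cl 1.999

CH2Cl2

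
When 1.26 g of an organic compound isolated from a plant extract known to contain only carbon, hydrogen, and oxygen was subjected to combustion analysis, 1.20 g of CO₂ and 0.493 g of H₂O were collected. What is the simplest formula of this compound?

mol C = 1.20 g CO₂ ÷ 44.009 g/mol = 0.02727 mol
mol H = 2 × 0.493 g H₂O ÷ 18.015 g/mol = 0.05473 mol
mass O = 1.26 − (0.3275 + 0.05517) = 0.8773 g → mol O = 0.8773 ÷ 15.999 = 0.05484 mol
Divide by the smallest (0.02727 mol): C 1.000, H 2.007, O 2.011

CH2O2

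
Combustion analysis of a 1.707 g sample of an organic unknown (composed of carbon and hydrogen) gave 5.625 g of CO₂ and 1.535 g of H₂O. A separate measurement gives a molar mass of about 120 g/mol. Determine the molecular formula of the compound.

mol C = 5.625 g CO₂ ÷ 44.009 g/mol = 0.12781 mol
mol H = 2 × 1.535 g H₂O ÷ 18.015 g/mol = 0.17041 mol
Divide by the smallest (0.12781 mol): C 1.000, H 1.333
Multiplying each by 3 gives whole numbers: C 3.00, H 4.00
Empirical formula: C3H4
Empirical-formula mass = 40.06 g/mol; 120 ÷ 40.06 ≈ 3, so the molecular formula is C9H12.

C9H12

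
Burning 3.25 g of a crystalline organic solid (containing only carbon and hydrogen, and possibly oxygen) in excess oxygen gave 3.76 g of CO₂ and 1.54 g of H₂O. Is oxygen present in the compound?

mol C = 3.76 g CO₂ ÷ 44.009 g/mol = 0.08544 mol
mol H = 2 × 1.54 g H₂O ÷ 18.015 g/mol = 0.1710 mol
C and H account for only 1.199 g of the 3.25 g sample; the remaining 2.051 g must be oxygen.

yes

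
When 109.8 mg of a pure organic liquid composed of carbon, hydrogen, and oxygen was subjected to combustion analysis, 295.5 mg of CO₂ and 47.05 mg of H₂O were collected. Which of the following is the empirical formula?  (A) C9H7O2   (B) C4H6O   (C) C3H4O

mol C = 0.2955 g CO₂ ÷ 44.009 g/mol = 0.0067145 mol
mol H = 2 × 0.04705 g H₂O ÷ 18.015 g/mol = 0.0052234 mol
mass O = 0.1098 − (0.080648 + 0.0052652) = 0.023886 g → mol O = 0.023886 ÷ 15.999 = 0.0014930 mol
Divide by the smallest (0.0014930 mol): C 4.497, H 3.499, O 1.000
Multiplying each by 2 gives whole numbers: C 8.99, H 7.00, O 2.00

(A) C9H7O2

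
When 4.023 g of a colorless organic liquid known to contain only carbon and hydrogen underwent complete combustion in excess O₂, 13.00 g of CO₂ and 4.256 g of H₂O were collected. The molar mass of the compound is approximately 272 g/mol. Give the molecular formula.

C20H32

mol C = 13.00 g CO₂ ÷ 44.009 g/mol = 0.29539 mol
mol H = 2 × 4.256 g H₂O ÷ 18.015 g/mol = 0.47250 mol
Divide by the smallest (0.29539 mol): C 1.000, H 1.600
Multiplying each by 5 gives whole numbers: C 5.00, H 8.00
Empirical formula: C5H8
Empirical-formula mass = 68.12 g/mol; 272 ÷ 68.12 ≈ 4, so the molecular formula is C20H32.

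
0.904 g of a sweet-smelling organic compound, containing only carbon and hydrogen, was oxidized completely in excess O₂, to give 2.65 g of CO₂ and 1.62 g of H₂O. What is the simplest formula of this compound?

CH3

mol C = 2.65 g CO₂ ÷ 44.009 g/mol = 0.06021 mol
mol H = 2 × 1.62 g H₂O ÷ 18.015 g/mol = 0.1799 mol
Divide by the smallest (0.06021 mol): C 1.000, H 2.987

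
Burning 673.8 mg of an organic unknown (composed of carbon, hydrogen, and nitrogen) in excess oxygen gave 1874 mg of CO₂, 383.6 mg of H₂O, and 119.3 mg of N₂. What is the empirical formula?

mol C = 1.874 g CO₂ ÷ 44.009 g/mol = 0.042582 mol
mol H = 2 × 0.3836 g H₂O ÷ 18.015 g/mol = 0.042587 mol
mol N = 2 × 0.1193 g N₂ ÷ 28.014 g/mol = 0.0085172 mol
Divide by the smallest (0.0085172 mol): C 5.000, H 5.000, N 1.000

C5H5N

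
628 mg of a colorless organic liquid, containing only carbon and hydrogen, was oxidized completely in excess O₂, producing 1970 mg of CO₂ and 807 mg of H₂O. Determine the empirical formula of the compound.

mol C = 1.97 g CO₂ ÷ 44.009 g/mol = 0.04476 mol
mol H = 2 × 0.807 g H₂O ÷ 18.015 g/mol = 0.08959 mol
Divide by the smallest (0.04476 mol): C 1.000, H 2.001

CH2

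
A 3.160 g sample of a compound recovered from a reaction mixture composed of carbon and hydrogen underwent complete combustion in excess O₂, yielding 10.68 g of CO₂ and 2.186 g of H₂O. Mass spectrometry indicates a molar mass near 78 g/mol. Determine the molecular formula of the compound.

mol C = 10.68 g CO₂ ÷ 44.009 g/mol = 0.24268 mol
mol H = 2 × 2.186 g H₂O ÷ 18.015 g/mol = 0.24269 mol
Divide by the smallest (0.24268 mol): C 1.000, H 1.000
Empirical formula: CH
Empirical-formula mass = 13.02 g/mol; 78 ÷ 13.02 ≈ 6, so the molecular formula is C6H6.

C6H6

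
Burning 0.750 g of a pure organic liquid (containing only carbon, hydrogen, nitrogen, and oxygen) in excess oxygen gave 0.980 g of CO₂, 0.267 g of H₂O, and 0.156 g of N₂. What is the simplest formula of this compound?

C6H8N3O5

mol C = 0.980 g CO₂ ÷ 44.009 g/mol = 0.02227 mol
mol H = 2 × 0.267 g H₂O ÷ 18.015 g/mol = 0.02964 mol
mol N = 2 × 0.156 g N₂ ÷ 28.014 g/mol = 0.01114 mol
mass O = 0.750 − (0.2675 + 0.02988 + 0.1560) = 0.2967 g → mol O = 0.2967 ÷ 15.999 = 0.01854 mol
Divide by the smallest (0.01114 mol): C 1.999, H 2.662, N 1.000, O 1.665
Multiplying each by 3 gives whole numbers: C 6.00, H 7.98, N 3.00, O 4.99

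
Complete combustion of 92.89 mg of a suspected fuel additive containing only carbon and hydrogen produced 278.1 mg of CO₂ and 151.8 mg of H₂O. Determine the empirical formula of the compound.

mol C = 0.2781 g CO₂ ÷ 44.009 g/mol = 0.0063192 mol
mol H = 2 × 0.1518 g H₂O ÷ 18.015 g/mol = 0.016853 mol
Divide by the smallest (0.0063192 mol): C 1.000, H 2.667
Multiplying each by 3 gives whole numbers: C 3.00, H 8.00

C3H8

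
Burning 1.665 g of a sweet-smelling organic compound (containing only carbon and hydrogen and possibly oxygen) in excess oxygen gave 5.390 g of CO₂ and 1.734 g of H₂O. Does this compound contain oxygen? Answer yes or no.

no

mol C = 5.390 g CO₂ ÷ 44.009 g/mol = 0.12247 mol
mol H = 2 × 1.734 g H₂O ÷ 18.015 g/mol = 0.19251 mol
C and H together account for 1.6651 g — essentially the entire 1.665 g sample — so the compound contains no oxygen.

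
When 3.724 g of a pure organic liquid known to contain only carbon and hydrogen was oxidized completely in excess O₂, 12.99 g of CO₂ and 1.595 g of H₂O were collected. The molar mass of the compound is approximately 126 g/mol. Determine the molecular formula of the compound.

C10H6

mol C = 12.99 g CO₂ ÷ 44.009 g/mol = 0.29517 mol
mol H = 2 × 1.595 g H₂O ÷ 18.015 g/mol = 0.17707 mol
Divide by the smallest (0.17707 mol): C 1.667, H 1.000
Multiplying each by 3 gives whole numbers: C 5.00, H 3.00
Empirical formula: C5H3
Empirical-formula mass = 63.08 g/mol; 126 ÷ 63.08 ≈ 2, so the molecular formula is C10H6.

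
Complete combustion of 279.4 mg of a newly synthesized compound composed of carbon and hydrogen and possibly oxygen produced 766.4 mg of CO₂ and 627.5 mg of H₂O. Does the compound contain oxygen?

no

mol C = 0.7664 g CO₂ ÷ 44.009 g/mol = 0.017415 mol
mol H = 2 × 0.6275 g H₂O ÷ 18.015 g/mol = 0.069664 mol
C and H together account for 0.27939 g — essentially the entire 0.2794 g sample — so the compound contains no oxygen.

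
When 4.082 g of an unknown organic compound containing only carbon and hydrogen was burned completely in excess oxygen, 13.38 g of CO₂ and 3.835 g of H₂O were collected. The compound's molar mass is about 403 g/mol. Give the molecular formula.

mol C = 13.38 g CO₂ ÷ 44.009 g/mol = 0.30403 mol
mol H = 2 × 3.835 g H₂O ÷ 18.015 g/mol = 0.42576 mol
Divide by the smallest (0.30403 mol): C 1.000, H 1.400
Multiplying each by 5 gives whole numbers: C 5.00, H 7.00
Empirical formula: C5H7
Empirical-formula mass = 67.11 g/mol; 403 ÷ 67.11 ≈ 6, so the molecular formula is C30H42.

C30H42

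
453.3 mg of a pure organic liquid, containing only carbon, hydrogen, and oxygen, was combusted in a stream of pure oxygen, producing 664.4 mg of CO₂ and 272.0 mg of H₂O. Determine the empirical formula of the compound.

mol C = 0.6644 g CO₂ ÷ 44.009 g/mol = 0.015097 mol
mol H = 2 × 0.2720 g H₂O ÷ 18.015 g/mol = 0.030197 mol
mass O = 0.4533 − (0.18133 + 0.030439) = 0.24153 g → mol O = 0.24153 ÷ 15.999 = 0.015097 mol
Divide by the smallest (0.015097 mol): C 1.000, H 2.000, O 1.000

CH2O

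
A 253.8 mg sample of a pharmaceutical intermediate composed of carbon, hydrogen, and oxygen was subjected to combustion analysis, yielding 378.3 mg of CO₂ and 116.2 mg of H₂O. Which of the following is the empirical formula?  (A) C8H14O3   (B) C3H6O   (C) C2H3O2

(C) C2H3O2

mol C = 0.3783 g CO₂ ÷ 44.009 g/mol = 0.0085960 mol
mol H = 2 × 0.1162 g H₂O ÷ 18.015 g/mol = 0.012900 mol
mass O = 0.2538 − (0.10325 + 0.013004) = 0.13755 g → mol O = 0.13755 ÷ 15.999 = 0.0085974 mol
Divide by the smallest (0.0085960 mol): C 1.000, H 1.501, O 1.000
Multiplying each by 2 gives whole numbers: C 2.00, H 3.00, O 2.00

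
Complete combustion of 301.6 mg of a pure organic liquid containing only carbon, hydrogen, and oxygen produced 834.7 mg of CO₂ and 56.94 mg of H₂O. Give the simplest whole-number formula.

C9H3O2

mol C = 0.8347 g CO₂ ÷ 44.009 g/mol = 0.018967 mol
mol H = 2 × 0.05694 g H₂O ÷ 18.015 g/mol = 0.0063214 mol
mass O = 0.3016 − (0.22781 + 0.0063720) = 0.067420 g → mol O = 0.067420 ÷ 15.999 = 0.0042140 mol
Divide by the smallest (0.0042140 mol): C 4.501, H 1.500, O 1.000
Multiplying each by 2 gives whole numbers: C 9.00, H 3.00, O 2.00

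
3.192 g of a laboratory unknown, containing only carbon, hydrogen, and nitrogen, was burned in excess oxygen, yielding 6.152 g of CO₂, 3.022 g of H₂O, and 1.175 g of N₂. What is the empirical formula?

C5H12N3

mol C = 6.152 g CO₂ ÷ 44.009 g/mol = 0.13979 mol
mol H = 2 × 3.022 g H₂O ÷ 18.015 g/mol = 0.33550 mol
mol N = 2 × 1.175 g N₂ ÷ 28.014 g/mol = 0.083887 mol
Divide by the smallest (0.083887 mol): C 1.666, H 3.999, N 1.000
Multiplying each by 3 gives whole numbers: C 5.00, H 12.00, N 3.00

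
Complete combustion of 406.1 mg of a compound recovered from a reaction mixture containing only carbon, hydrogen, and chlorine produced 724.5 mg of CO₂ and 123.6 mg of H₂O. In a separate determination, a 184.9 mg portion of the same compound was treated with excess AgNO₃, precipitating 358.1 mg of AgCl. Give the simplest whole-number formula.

C6H5Cl2

mol C = 0.7245 g CO₂ ÷ 44.009 g/mol = 0.016463 mol
mol H = 2 × 0.1236 g H₂O ÷ 18.015 g/mol = 0.013722 mol
From the AgCl data: mol Cl per gram of compound = (0.3581 ÷ 143.318) ÷ 0.1849 = 0.013513 mol/g, so in the 0.4061 g combustion sample mol Cl = 0.0054878 mol
Divide by the smallest (0.0054878 mol): C 3.000, H 2.500, Cl 1.000
Multiplying each by 2 gives whole numbers: C 6.00, H 5.00, Cl 2.00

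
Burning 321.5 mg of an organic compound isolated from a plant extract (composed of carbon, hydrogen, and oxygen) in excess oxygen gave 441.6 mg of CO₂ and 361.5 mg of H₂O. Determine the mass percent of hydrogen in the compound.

12.58%

mol C = 0.4416 g CO₂ ÷ 44.009 g/mol = 0.010034 mol
mol H = 2 × 0.3615 g H₂O ÷ 18.015 g/mol = 0.040133 mol
mass O = 0.3215 − (0.12052 + 0.040454) = 0.16052 g → mol O = 0.16052 ÷ 15.999 = 0.010033 mol
mass % H = 0.040454 g ÷ 0.3215 g × 100%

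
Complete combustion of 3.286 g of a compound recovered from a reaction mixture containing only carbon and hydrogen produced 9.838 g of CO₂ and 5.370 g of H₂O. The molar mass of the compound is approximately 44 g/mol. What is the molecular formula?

mol C = 9.838 g CO₂ ÷ 44.009 g/mol = 0.22355 mol
mol H = 2 × 5.370 g H₂O ÷ 18.015 g/mol = 0.59617 mol
Divide by the smallest (0.22355 mol): C 1.000, H 2.667
Multiplying each by 3 gives whole numbers: C 3.00, H 8.00
Empirical formula: C3H8
Empirical-formula mass = 44.10 g/mol; 44 ÷ 44.10 ≈ 1, so the molecular formula is C3H8.

C3H8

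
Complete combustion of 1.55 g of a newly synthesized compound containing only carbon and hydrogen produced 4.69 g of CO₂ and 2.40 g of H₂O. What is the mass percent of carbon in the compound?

mol C = 4.69 g CO₂ ÷ 44.009 g/mol = 0.1066 mol
mol H = 2 × 2.40 g H₂O ÷ 18.015 g/mol = 0.2664 mol
mass % C = 1.280 g ÷ 1.55 g × 100%

82.6%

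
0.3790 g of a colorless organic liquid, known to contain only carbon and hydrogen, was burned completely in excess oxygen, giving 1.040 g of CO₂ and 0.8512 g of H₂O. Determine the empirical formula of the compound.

CH4

mol C = 1.040 g CO₂ ÷ 44.009 g/mol = 0.023632 mol
mol H = 2 × 0.8512 g H₂O ÷ 18.015 g/mol = 0.094499 mol
Divide by the smallest (0.023632 mol): C 1.000, H 3.999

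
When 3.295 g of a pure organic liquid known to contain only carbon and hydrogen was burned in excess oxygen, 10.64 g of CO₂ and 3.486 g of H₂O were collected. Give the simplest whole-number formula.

mol C = 10.64 g CO₂ ÷ 44.009 g/mol = 0.24177 mol
mol H = 2 × 3.486 g H₂O ÷ 18.015 g/mol = 0.38701 mol
Divide by the smallest (0.24177 mol): C 1.000, H 1.601
Multiplying each by 5 gives whole numbers: C 5.00, H 8.00

C5H8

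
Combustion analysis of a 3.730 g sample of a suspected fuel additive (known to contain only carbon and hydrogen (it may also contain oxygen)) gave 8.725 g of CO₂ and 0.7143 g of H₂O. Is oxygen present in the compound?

yes

mol C = 8.725 g CO₂ ÷ 44.009 g/mol = 0.19825 mol
mol H = 2 × 0.7143 g H₂O ÷ 18.015 g/mol = 0.079301 mol
C and H account for only 2.4612 g of the 3.730 g sample; the remaining 1.2688 g must be oxygen.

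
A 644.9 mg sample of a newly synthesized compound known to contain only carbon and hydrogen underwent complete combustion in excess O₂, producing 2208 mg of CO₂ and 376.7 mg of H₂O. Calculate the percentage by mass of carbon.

93.44%

mol C = 2.208 g CO₂ ÷ 44.009 g/mol = 0.050172 mol
mol H = 2 × 0.3767 g H₂O ÷ 18.015 g/mol = 0.041821 mol
mass % C = 0.60261 g ÷ 0.6449 g × 100%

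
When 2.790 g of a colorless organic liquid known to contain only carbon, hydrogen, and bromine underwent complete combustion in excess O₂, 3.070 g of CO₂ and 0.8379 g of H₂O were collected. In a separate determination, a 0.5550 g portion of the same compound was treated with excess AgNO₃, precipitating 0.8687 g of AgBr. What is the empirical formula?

C3H4Br

mol C = 3.070 g CO₂ ÷ 44.009 g/mol = 0.069758 mol
mol H = 2 × 0.8379 g H₂O ÷ 18.015 g/mol = 0.093022 mol
From the AgBr data: mol Br per gram of compound = (0.8687 ÷ 187.772) ÷ 0.5550 = 0.0083358 mol/g, so in the 2.790 g combustion sample mol Br = 0.023257 mol
Divide by the smallest (0.023257 mol): C 2.999, H 4.000, Br 1.000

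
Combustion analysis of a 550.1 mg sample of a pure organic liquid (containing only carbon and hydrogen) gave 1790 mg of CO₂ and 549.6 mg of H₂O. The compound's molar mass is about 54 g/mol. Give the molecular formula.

C4H6

mol C = 1.790 g CO₂ ÷ 44.009 g/mol = 0.040673 mol
mol H = 2 × 0.5496 g H₂O ÷ 18.015 g/mol = 0.061016 mol
Divide by the smallest (0.040673 mol): C 1.000, H 1.500
Multiplying each by 2 gives whole numbers: C 2.00, H 3.00
Empirical formula: C2H3
Empirical-formula mass = 27.05 g/mol; 54 ÷ 27.05 ≈ 2, so the molecular formula is C4H6.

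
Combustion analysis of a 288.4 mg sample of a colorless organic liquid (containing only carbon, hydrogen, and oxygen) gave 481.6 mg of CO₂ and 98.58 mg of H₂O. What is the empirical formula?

C6H6O5

mol C = 0.4816 g CO₂ ÷ 44.009 g/mol = 0.010943 mol
mol H = 2 × 0.09858 g H₂O ÷ 18.015 g/mol = 0.010944 mol
mass O = 0.2884 − (0.13144 + 0.011032) = 0.14593 g → mol O = 0.14593 ÷ 15.999 = 0.0091211 mol
Divide by the smallest (0.0091211 mol): C 1.200, H 1.200, O 1.000
Multiplying each by 5 gives whole numbers: C 6.00, H 6.00, O 5.00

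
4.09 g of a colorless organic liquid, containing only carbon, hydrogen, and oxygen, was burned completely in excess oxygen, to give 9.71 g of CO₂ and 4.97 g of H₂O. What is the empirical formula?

mol C = 9.71 g CO₂ ÷ 44.009 g/mol = 0.2206 mol
mol H = 2 × 4.97 g H₂O ÷ 18.015 g/mol = 0.5518 mol
mass O = 4.09 − (2.650 + 0.5562) = 0.8838 g → mol O = 0.8838 ÷ 15.999 = 0.05524 mol
Divide by the smallest (0.05524 mol): C 3.994, H 9.989, O 1.000

C4H10O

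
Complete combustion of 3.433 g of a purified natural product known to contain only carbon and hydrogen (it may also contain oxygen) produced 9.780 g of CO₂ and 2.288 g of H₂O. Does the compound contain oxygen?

mol C = 9.780 g CO₂ ÷ 44.009 g/mol = 0.22223 mol
mol H = 2 × 2.288 g H₂O ÷ 18.015 g/mol = 0.25401 mol
C and H account for only 2.9252 g of the 3.433 g sample; the remaining 0.50779 g must be oxygen.

yes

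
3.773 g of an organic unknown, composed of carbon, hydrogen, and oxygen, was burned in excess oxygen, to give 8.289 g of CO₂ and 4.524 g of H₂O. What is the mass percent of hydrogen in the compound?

13.42%

mol C = 8.289 g CO₂ ÷ 44.009 g/mol = 0.18835 mol
mol H = 2 × 4.524 g H₂O ÷ 18.015 g/mol = 0.50225 mol
mass O = 3.773 − (2.2622 + 0.50627) = 1.0045 g → mol O = 1.0045 ÷ 15.999 = 0.062784 mol
mass % H = 0.50627 g ÷ 3.773 g × 100%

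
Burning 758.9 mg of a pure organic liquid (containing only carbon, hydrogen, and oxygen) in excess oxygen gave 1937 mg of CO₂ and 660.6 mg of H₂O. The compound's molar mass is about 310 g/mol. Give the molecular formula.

C18H30O4

mol C = 1.937 g CO₂ ÷ 44.009 g/mol = 0.044014 mol
mol H = 2 × 0.6606 g H₂O ÷ 18.015 g/mol = 0.073339 mol
mass O = 0.7589 − (0.52865 + 0.073926) = 0.15633 g → mol O = 0.15633 ÷ 15.999 = 0.0097710 mol
Divide by the smallest (0.0097710 mol): C 4.505, H 7.506, O 1.000
Multiplying each by 2 gives whole numbers: C 9.01, H 15.01, O 2.00
Empirical formula: C9H15O2
Empirical-formula mass = 155.22 g/mol; 310 ÷ 155.22 ≈ 2, so the molecular formula is C18H30O4.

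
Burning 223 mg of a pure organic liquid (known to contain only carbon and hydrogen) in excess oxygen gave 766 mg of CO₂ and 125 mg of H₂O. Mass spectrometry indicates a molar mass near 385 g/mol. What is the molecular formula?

mol C = 0.766 g CO₂ ÷ 44.009 g/mol = 0.01741 mol
mol H = 2 × 0.125 g H₂O ÷ 18.015 g/mol = 0.01388 mol
Divide by the smallest (0.01388 mol): C 1.254, H 1.000
Multiplying each by 4 gives whole numbers: C 5.02, H 4.00
Empirical formula: C5H4
Empirical-formula mass = 64.09 g/mol; 385 ÷ 64.09 ≈ 6, so the molecular formula is C30H24.

C30H24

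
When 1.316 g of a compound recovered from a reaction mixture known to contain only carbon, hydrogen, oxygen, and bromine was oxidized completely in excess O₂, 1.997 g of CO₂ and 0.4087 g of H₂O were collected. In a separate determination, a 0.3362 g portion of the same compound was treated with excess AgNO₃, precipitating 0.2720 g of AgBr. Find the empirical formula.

C8H8BrO3

mol C = 1.997 g CO₂ ÷ 44.009 g/mol = 0.045377 mol
mol H = 2 × 0.4087 g H₂O ÷ 18.015 g/mol = 0.045373 mol
From the AgBr data: mol Br per gram of compound = (0.2720 ÷ 187.772) ÷ 0.3362 = 0.0043086 mol/g, so in the 1.316 g combustion sample mol Br = 0.0056702 mol
mass O = 1.316 − (0.54502 + 0.045736 + 0.45307) = 0.27217 g → mol O = 0.27217 ÷ 15.999 = 0.017012 mol
Divide by the smallest (0.0056702 mol): C 8.003, H 8.002, Br 1.000, O 3.000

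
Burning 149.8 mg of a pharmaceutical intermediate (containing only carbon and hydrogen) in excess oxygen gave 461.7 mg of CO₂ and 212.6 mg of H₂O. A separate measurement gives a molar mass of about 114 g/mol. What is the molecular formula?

mol C = 0.4617 g CO₂ ÷ 44.009 g/mol = 0.010491 mol
mol H = 2 × 0.2126 g H₂O ÷ 18.015 g/mol = 0.023603 mol
Divide by the smallest (0.010491 mol): C 1.000, H 2.250
Multiplying each by 4 gives whole numbers: C 4.00, H 9.00
Empirical formula: C4H9
Empirical-formula mass = 57.12 g/mol; 114 ÷ 57.12 ≈ 2, so the molecular formula is C8H18.

C8H18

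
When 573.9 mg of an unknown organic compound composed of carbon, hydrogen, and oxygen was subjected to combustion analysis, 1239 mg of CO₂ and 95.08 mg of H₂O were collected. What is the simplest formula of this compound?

C8H3O4

mol C = 1.239 g CO₂ ÷ 44.009 g/mol = 0.028153 mol
mol H = 2 × 0.09508 g H₂O ÷ 18.015 g/mol = 0.010556 mol
mass O = 0.5739 − (0.33815 + 0.010640) = 0.22511 g → mol O = 0.22511 ÷ 15.999 = 0.014070 mol
Divide by the smallest (0.010556 mol): C 2.667, H 1.000, O 1.333
Multiplying each by 3 gives whole numbers: C 8.00, H 3.00, O 4.00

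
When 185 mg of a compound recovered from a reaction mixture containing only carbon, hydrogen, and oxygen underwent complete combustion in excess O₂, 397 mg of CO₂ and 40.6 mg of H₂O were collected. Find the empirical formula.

mol C = 0.397 g CO₂ ÷ 44.009 g/mol = 0.009021 mol
mol H = 2 × 0.0406 g H₂O ÷ 18.015 g/mol = 0.004507 mol
mass O = 0.185 − (0.1083 + 0.004543) = 0.07211 g → mol O = 0.07211 ÷ 15.999 = 0.004507 mol
Divide by the smallest (0.004507 mol): C 2.002, H 1.000, O 1.000

C2HO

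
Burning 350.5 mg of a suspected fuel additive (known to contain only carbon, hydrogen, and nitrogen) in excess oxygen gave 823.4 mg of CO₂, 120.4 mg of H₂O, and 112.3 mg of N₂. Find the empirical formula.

C7H5N3

mol C = 0.8234 g CO₂ ÷ 44.009 g/mol = 0.018710 mol
mol H = 2 × 0.1204 g H₂O ÷ 18.015 g/mol = 0.013367 mol
mol N = 2 × 0.1123 g N₂ ÷ 28.014 g/mol = 0.0080174 mol
Divide by the smallest (0.0080174 mol): C 2.334, H 1.667, N 1.000
Multiplying each by 3 gives whole numbers: C 7.00, H 5.00, N 3.00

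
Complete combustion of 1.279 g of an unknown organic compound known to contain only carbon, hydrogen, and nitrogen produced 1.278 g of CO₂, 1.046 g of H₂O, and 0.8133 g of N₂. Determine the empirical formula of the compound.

CH4N2

mol C = 1.278 g CO₂ ÷ 44.009 g/mol = 0.029040 mol
mol H = 2 × 1.046 g H₂O ÷ 18.015 g/mol = 0.11613 mol
mol N = 2 × 0.8133 g N₂ ÷ 28.014 g/mol = 0.058064 mol
Divide by the smallest (0.029040 mol): C 1.000, H 3.999, N 1.999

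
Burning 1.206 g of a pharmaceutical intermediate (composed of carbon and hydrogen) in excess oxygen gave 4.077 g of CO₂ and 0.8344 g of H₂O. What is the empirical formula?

CH

mol C = 4.077 g CO₂ ÷ 44.009 g/mol = 0.092640 mol
mol H = 2 × 0.8344 g H₂O ÷ 18.015 g/mol = 0.092634 mol
Divide by the smallest (0.092634 mol): C 1.000, H 1.000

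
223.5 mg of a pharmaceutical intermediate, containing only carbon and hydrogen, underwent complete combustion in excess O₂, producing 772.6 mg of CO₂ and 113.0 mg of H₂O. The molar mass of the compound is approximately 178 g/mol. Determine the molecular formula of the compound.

mol C = 0.7726 g CO₂ ÷ 44.009 g/mol = 0.017556 mol
mol H = 2 × 0.1130 g H₂O ÷ 18.015 g/mol = 0.012545 mol
Divide by the smallest (0.012545 mol): C 1.399, H 1.000
Multiplying each by 5 gives whole numbers: C 7.00, H 5.00
Empirical formula: C7H5
Empirical-formula mass = 89.12 g/mol; 178 ÷ 89.12 ≈ 2, so the molecular formula is C14H10.

C14H10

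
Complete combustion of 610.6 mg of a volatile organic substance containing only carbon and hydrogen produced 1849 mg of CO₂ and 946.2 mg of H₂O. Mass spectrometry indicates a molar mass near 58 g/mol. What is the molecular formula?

mol C = 1.849 g CO₂ ÷ 44.009 g/mol = 0.042014 mol
mol H = 2 × 0.9462 g H₂O ÷ 18.015 g/mol = 0.10505 mol
Divide by the smallest (0.042014 mol): C 1.000, H 2.500
Multiplying each by 2 gives whole numbers: C 2.00, H 5.00
Empirical formula: C2H5
Empirical-formula mass = 29.06 g/mol; 58 ÷ 29.06 ≈ 2, so the molecular formula is C4H10.

C4H10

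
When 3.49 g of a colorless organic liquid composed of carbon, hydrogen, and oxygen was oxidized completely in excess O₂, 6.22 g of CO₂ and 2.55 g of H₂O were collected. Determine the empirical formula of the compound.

C3H6O2

mol C = 6.22 g CO₂ ÷ 44.009 g/mol = 0.1413 mol
mol H = 2 × 2.55 g H₂O ÷ 18.015 g/mol = 0.2831 mol
mass O = 3.49 − (1.698 + 0.2854) = 1.507 g → mol O = 1.507 ÷ 15.999 = 0.09420 mol
Divide by the smallest (0.09420 mol): C 1.500, H 3.005, O 1.000
Multiplying each by 2 gives whole numbers: C 3.00, H 6.01, O 2.00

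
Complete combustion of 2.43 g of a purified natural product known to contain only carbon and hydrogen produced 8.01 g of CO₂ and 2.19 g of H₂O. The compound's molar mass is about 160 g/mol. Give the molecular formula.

C12H16

mol C = 8.01 g CO₂ ÷ 44.009 g/mol = 0.1820 mol
mol H = 2 × 2.19 g H₂O ÷ 18.015 g/mol = 0.2431 mol
Divide by the smallest (0.1820 mol): C 1.000, H 1.336
Multiplying each by 3 gives whole numbers: C 3.00, H 4.01
Empirical formula: C3H4
Empirical-formula mass = 40.06 g/mol; 160 ÷ 40.06 ≈ 4, so the molecular formula is C12H16.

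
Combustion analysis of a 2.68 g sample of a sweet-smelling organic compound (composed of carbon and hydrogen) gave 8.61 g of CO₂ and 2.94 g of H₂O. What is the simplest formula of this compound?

mol C = 8.61 g CO₂ ÷ 44.009 g/mol = 0.1956 mol
mol H = 2 × 2.94 g H₂O ÷ 18.015 g/mol = 0.3264 mol
Divide by the smallest (0.1956 mol): C 1.000, H 1.668
Multiplying each by 3 gives whole numbers: C 3.00, H 5.00

C3H5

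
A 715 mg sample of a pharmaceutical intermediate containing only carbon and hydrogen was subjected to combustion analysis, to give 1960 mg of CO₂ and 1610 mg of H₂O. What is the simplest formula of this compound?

CH4

mol C = 1.96 g CO₂ ÷ 44.009 g/mol = 0.04454 mol
mol H = 2 × 1.61 g H₂O ÷ 18.015 g/mol = 0.1787 mol
Divide by the smallest (0.04454 mol): C 1.000, H 4.013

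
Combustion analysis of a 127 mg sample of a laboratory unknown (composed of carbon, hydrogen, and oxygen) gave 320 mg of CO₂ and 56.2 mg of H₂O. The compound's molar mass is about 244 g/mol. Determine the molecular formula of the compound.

mol C = 0.320 g CO₂ ÷ 44.009 g/mol = 0.007271 mol
mol H = 2 × 0.0562 g H₂O ÷ 18.015 g/mol = 0.006239 mol
mass O = 0.127 − (0.08733 + 0.006289) = 0.03338 g → mol O = 0.03338 ÷ 15.999 = 0.002086 mol
Divide by the smallest (0.002086 mol): C 3.486, H 2.991, O 1.000
Multiplying each by 2 gives whole numbers: C 6.97, H 5.98, O 2.00
Empirical formula: C7H6O2
Empirical-formula mass = 122.12 g/mol; 244 ÷ 122.12 ≈ 2, so the molecular formula is C14H12O4.

C14H12O4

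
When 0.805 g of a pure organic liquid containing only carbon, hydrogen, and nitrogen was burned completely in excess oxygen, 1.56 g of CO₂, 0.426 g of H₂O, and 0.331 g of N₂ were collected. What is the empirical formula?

C3H4N2

mol C = 1.56 g CO₂ ÷ 44.009 g/mol = 0.03545 mol
mol H = 2 × 0.426 g H₂O ÷ 18.015 g/mol = 0.04729 mol
mol N = 2 × 0.331 g N₂ ÷ 28.014 g/mol = 0.02363 mol
Divide by the smallest (0.02363 mol): C 1.500, H 2.001, N 1.000
Multiplying each by 2 gives whole numbers: C 3.00, H 4.00, N 2.00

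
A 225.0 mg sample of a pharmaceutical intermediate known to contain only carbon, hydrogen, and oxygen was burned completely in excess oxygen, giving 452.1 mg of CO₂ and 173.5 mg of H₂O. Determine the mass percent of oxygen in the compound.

mol C = 0.4521 g CO₂ ÷ 44.009 g/mol = 0.010273 mol
mol H = 2 × 0.1735 g H₂O ÷ 18.015 g/mol = 0.019262 mol
mass O = 0.2250 − (0.12339 + 0.019416) = 0.082196 g → mol O = 0.082196 ÷ 15.999 = 0.0051376 mol
mass % O = 0.082196 g ÷ 0.2250 g × 100%

36.53%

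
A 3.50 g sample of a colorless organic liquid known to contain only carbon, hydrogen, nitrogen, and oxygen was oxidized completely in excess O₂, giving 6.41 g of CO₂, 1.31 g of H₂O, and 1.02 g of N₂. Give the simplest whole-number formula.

mol C = 6.41 g CO₂ ÷ 44.009 g/mol = 0.1457 mol
mol H = 2 × 1.31 g H₂O ÷ 18.015 g/mol = 0.1454 mol
mol N = 2 × 1.02 g N₂ ÷ 28.014 g/mol = 0.07282 mol
mass O = 3.50 − (1.749 + 0.1466 + 1.020) = 0.5840 g → mol O = 0.5840 ÷ 15.999 = 0.03650 mol
Divide by the smallest (0.03650 mol): C 3.990, H 3.984, N 1.995, O 1.000

C4H4N2O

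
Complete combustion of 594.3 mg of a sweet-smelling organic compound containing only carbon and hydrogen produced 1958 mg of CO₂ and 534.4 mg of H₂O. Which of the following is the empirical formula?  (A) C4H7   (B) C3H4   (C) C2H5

mol C = 1.958 g CO₂ ÷ 44.009 g/mol = 0.044491 mol
mol H = 2 × 0.5344 g H₂O ÷ 18.015 g/mol = 0.059328 mol
Divide by the smallest (0.044491 mol): C 1.000, H 1.333
Multiplying each by 3 gives whole numbers: C 3.00, H 4.00

(B) C3H4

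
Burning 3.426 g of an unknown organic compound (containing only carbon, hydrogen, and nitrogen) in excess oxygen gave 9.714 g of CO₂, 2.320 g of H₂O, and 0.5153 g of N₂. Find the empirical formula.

mol C = 9.714 g CO₂ ÷ 44.009 g/mol = 0.22073 mol
mol H = 2 × 2.320 g H₂O ÷ 18.015 g/mol = 0.25756 mol
mol N = 2 × 0.5153 g N₂ ÷ 28.014 g/mol = 0.036789 mol
Divide by the smallest (0.036789 mol): C 6.000, H 7.001, N 1.000

C6H7N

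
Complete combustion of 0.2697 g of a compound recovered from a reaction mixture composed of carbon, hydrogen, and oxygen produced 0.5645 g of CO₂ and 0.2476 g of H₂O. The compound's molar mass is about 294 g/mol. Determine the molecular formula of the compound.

mol C = 0.5645 g CO₂ ÷ 44.009 g/mol = 0.012827 mol
mol H = 2 × 0.2476 g H₂O ÷ 18.015 g/mol = 0.027488 mol
mass O = 0.2697 − (0.15406 + 0.027708) = 0.087928 g → mol O = 0.087928 ÷ 15.999 = 0.0054958 mol
Divide by the smallest (0.0054958 mol): C 2.334, H 5.002, O 1.000
Multiplying each by 3 gives whole numbers: C 7.00, H 15.00, O 3.00
Empirical formula: C7H15O3
Empirical-formula mass = 147.19 g/mol; 294 ÷ 147.19 ≈ 2, so the molecular formula is C14H30O6.

C14H30O6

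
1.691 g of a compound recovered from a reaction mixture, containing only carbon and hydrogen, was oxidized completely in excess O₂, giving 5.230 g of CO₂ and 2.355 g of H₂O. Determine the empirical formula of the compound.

C5H11

mol C = 5.230 g CO₂ ÷ 44.009 g/mol = 0.11884 mol
mol H = 2 × 2.355 g H₂O ÷ 18.015 g/mol = 0.26145 mol
Divide by the smallest (0.11884 mol): C 1.000, H 2.200
Multiplying each by 5 gives whole numbers: C 5.00, H 11.00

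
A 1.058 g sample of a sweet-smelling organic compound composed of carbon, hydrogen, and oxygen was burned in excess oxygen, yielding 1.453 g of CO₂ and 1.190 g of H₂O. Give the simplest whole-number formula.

CH4O

mol C = 1.453 g CO₂ ÷ 44.009 g/mol = 0.033016 mol
mol H = 2 × 1.190 g H₂O ÷ 18.015 g/mol = 0.13211 mol
mass O = 1.058 − (0.39655 + 0.13317) = 0.52828 g → mol O = 0.52828 ÷ 15.999 = 0.033019 mol
Divide by the smallest (0.033016 mol): C 1.000, H 4.001, O 1.000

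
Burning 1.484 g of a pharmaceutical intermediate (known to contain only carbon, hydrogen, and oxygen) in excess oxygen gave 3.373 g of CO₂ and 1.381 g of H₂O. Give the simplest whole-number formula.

C3H6O

mol C = 3.373 g CO₂ ÷ 44.009 g/mol = 0.076643 mol
mol H = 2 × 1.381 g H₂O ÷ 18.015 g/mol = 0.15332 mol
mass O = 1.484 − (0.92056 + 0.15454) = 0.40889 g → mol O = 0.40889 ÷ 15.999 = 0.025557 mol
Divide by the smallest (0.025557 mol): C 2.999, H 5.999, O 1.000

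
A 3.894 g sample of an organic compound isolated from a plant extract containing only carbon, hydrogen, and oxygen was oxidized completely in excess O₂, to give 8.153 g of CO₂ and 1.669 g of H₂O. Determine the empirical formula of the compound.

mol C = 8.153 g CO₂ ÷ 44.009 g/mol = 0.18526 mol
mol H = 2 × 1.669 g H₂O ÷ 18.015 g/mol = 0.18529 mol
mass O = 3.894 − (2.2251 + 0.18677) = 1.4821 g → mol O = 1.4821 ÷ 15.999 = 0.092637 mol
Divide by the smallest (0.092637 mol): C 2.000, H 2.000, O 1.000

C2H2O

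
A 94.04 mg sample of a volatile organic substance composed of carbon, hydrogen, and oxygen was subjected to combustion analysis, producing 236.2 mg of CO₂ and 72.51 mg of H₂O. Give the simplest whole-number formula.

C4H6O

mol C = 0.2362 g CO₂ ÷ 44.009 g/mol = 0.0053671 mol
mol H = 2 × 0.07251 g H₂O ÷ 18.015 g/mol = 0.0080500 mol
mass O = 0.09404 − (0.064464 + 0.0081144) = 0.021462 g → mol O = 0.021462 ÷ 15.999 = 0.0013414 mol
Divide by the smallest (0.0013414 mol): C 4.001, H 6.001, O 1.000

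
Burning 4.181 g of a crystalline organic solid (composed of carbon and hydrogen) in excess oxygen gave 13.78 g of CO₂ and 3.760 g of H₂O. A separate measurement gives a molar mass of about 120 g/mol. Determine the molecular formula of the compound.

mol C = 13.78 g CO₂ ÷ 44.009 g/mol = 0.31312 mol
mol H = 2 × 3.760 g H₂O ÷ 18.015 g/mol = 0.41743 mol
Divide by the smallest (0.31312 mol): C 1.000, H 1.333
Multiplying each by 3 gives whole numbers: C 3.00, H 4.00
Empirical formula: C3H4
Empirical-formula mass = 40.06 g/mol; 120 ÷ 40.06 ≈ 3, so the molecular formula is C9H12.

C9H12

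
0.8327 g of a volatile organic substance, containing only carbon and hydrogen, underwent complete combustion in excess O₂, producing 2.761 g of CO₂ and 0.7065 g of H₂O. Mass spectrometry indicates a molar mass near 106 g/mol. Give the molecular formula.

C8H10

mol C = 2.761 g CO₂ ÷ 44.009 g/mol = 0.062737 mol
mol H = 2 × 0.7065 g H₂O ÷ 18.015 g/mol = 0.078435 mol
Divide by the smallest (0.062737 mol): C 1.000, H 1.250
Multiplying each by 4 gives whole numbers: C 4.00, H 5.00
Empirical formula: C4H5
Empirical-formula mass = 53.08 g/mol; 106 ÷ 53.08 ≈ 2, so the molecular formula is C8H10.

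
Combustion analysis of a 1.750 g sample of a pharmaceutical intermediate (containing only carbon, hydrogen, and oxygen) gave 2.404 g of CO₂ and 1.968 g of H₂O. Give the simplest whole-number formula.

mol C = 2.404 g CO₂ ÷ 44.009 g/mol = 0.054625 mol
mol H = 2 × 1.968 g H₂O ÷ 18.015 g/mol = 0.21848 mol
mass O = 1.750 − (0.65610 + 0.22023) = 0.87366 g → mol O = 0.87366 ÷ 15.999 = 0.054607 mol
Divide by the smallest (0.054607 mol): C 1.000, H 4.001, O 1.000

CH4O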